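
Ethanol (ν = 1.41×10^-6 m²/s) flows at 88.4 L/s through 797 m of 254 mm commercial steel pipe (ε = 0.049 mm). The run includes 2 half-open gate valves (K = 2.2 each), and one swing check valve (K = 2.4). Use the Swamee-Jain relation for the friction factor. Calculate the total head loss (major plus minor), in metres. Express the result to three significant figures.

V = 4Q/(πD²) = 1.745 m/s; V²/2g = 0.1551 m
Re = 3.14×10^5, ε/D = 1.93×10^-4 → f = 0.01617 (Swamee-Jain)
Major: h_f = f(L/D)·V²/2g = 0.01617·3138·0.1551 = 7.870 m
Minor: ΣK = 6.80; h_m = ΣK·V²/2g = 1.055 m
Total H_L = 7.870 + 1.055 = 8.925 m

H_L ≈ 8.93 m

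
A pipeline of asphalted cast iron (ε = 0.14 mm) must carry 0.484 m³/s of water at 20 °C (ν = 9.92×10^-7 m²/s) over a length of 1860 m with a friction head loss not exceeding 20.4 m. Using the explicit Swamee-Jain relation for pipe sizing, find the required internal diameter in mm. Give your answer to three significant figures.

Swamee-Jain (Type III): D = 0.66·[ε^1.25·(LQ²/(gh_f))^4.75 + ν·Q^9.4·(L/(gh_f))^5.2]^0.04
LQ²/(gh_f) = 2.177; L/(gh_f) = 9.294
Term 1 = ε^1.25·(…)^4.75 = 6.13×10^-4; Term 2 = ν·Q^9.4·(…)^5.2 = 1.17×10^-4
D = 0.66·(6.13×10^-4 + 1.17×10^-4)^0.04 = 0.4944 m = 494 mm
Check: V = 2.52 m/s, Re = 1.26×10^6, f = 0.01546, h_f = 18.8 m ≈ 20.4 m ✓

D ≈ 494 mm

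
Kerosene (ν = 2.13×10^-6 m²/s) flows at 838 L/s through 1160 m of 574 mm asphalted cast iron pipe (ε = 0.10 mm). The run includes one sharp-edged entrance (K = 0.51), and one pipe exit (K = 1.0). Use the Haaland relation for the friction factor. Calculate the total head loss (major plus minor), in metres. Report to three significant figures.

V = 4Q/(πD²) = 3.238 m/s; V²/2g = 0.5345 m
Re = 8.73×10^5, ε/D = 1.74×10^-4 → f = 0.01442 (Haaland)
Major: h_f = f(L/D)·V²/2g = 0.01442·2021·0.5345 = 15.58 m
Minor: ΣK = 1.51; h_m = ΣK·V²/2g = 0.8071 m
Total H_L = 15.58 + 0.8071 = 16.38 m

H_L ≈ 16.4 m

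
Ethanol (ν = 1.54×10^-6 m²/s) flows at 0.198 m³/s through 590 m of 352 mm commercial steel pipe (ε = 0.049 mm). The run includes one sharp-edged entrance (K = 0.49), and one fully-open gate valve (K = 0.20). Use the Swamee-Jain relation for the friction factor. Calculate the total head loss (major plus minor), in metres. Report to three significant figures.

V = 4Q/(πD²) = 2.035 m/s; V²/2g = 0.2110 m
Re = 4.65×10^5, ε/D = 1.39×10^-4 → f = 0.01502 (Swamee-Jain)
Major: h_f = f(L/D)·V²/2g = 0.01502·1676·0.2110 = 5.311 m
Minor: ΣK = 0.690; h_m = ΣK·V²/2g = 0.1456 m
Total H_L = 5.311 + 0.1456 = 5.456 m

H_L ≈ 5.46 m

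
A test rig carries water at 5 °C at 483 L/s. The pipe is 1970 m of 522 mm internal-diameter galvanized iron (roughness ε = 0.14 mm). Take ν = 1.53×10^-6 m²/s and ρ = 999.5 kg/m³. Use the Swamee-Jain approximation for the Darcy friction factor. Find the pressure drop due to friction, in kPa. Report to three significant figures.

Δp ≈ 151 kPa

V = 4Q/(πD²) = 4·0.483/(π·0.522²) = 2.257 m/s
Re = VD/ν = 2.257·0.522/1.53×10^-6 = 7.70×10^5 → turbulent
ε/D = 0.14/522 = 2.68×10^-4
Swamee-Jain: f = 0.01567
h_f = f(L/D)V²/(2g) = 0.01567·(1970/0.522)·2.257²/(2·9.81) = 15.36 m
Δp = ρg·h_f = 999.5·9.81·15.36 = 150.6 kPa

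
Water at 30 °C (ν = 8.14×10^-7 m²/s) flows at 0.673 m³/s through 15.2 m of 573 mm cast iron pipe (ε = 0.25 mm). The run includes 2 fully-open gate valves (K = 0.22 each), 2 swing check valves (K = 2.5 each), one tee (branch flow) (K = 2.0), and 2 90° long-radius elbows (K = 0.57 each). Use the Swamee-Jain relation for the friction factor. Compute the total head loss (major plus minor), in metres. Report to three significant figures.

H_L ≈ 3.13 m

V = 4Q/(πD²) = 2.610 m/s; V²/2g = 0.3472 m
Re = 1.84×10^6, ε/D = 4.36×10^-4 → f = 0.01659 (Swamee-Jain)
Major: h_f = f(L/D)·V²/2g = 0.01659·26.53·0.3472 = 0.1528 m
Minor: ΣK = 8.58; h_m = ΣK·V²/2g = 2.979 m
Total H_L = 0.1528 + 2.979 = 3.131 m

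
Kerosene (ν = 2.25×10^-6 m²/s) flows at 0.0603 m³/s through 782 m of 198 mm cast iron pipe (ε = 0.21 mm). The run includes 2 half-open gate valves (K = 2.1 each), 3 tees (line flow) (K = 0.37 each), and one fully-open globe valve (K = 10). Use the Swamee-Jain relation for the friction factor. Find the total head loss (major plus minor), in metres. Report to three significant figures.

H_L ≈ 19.7 m

V = 4Q/(πD²) = 1.958 m/s; V²/2g = 0.1955 m
Re = 1.72×10^5, ε/D = 0.00106 → f = 0.02162 (Swamee-Jain)
Major: h_f = f(L/D)·V²/2g = 0.02162·3949·0.1955 = 16.69 m
Minor: ΣK = 15.3; h_m = ΣK·V²/2g = 2.993 m
Total H_L = 16.69 + 2.993 = 19.69 m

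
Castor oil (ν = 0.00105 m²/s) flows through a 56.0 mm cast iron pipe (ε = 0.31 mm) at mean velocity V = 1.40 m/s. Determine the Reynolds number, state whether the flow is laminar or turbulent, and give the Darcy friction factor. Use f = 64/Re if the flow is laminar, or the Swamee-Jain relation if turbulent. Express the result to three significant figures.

Re = VD/ν = 1.400·0.0560/0.00105 = 74.7
Re < 2300 → laminar → f = 64/Re = 0.8571

Re ≈ 74.7; laminar; f = 64/Re ≈ 0.857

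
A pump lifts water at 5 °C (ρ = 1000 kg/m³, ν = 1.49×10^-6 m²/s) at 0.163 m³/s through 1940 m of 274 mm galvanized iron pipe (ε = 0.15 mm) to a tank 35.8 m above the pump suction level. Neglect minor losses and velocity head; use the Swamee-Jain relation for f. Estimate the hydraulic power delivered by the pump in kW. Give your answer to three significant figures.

P_hyd ≈ 137 kW

V = 4Q/(πD²) = 2.764 m/s; Re = 5.08×10^5; ε/D = 5.47×10^-4; f = 0.01805
h_f = f(L/D)V²/2g = 49.78 m
Total head H = z + h_f = 35.8 + 49.78 = 85.58 m
P_hyd = ρgQH = 1000·9.81·0.163·85.58 = 136.9 kW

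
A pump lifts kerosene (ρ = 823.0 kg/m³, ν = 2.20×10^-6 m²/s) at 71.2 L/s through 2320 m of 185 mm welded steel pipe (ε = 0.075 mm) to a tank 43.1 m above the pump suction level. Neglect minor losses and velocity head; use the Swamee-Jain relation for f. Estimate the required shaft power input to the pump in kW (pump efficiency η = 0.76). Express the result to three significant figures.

P_shaft ≈ 94.4 kW

V = 4Q/(πD²) = 2.649 m/s; Re = 2.23×10^5; ε/D = 4.05×10^-4; f = 0.01823
h_f = f(L/D)V²/2g = 81.73 m
Total head H = z + h_f = 43.1 + 81.73 = 124.8 m
P_hyd = ρgQH = 823.0·9.81·0.0712·124.8 = 71.76 kW
P_shaft = P_hyd/η = 71.76/0.76 = 94.42 kW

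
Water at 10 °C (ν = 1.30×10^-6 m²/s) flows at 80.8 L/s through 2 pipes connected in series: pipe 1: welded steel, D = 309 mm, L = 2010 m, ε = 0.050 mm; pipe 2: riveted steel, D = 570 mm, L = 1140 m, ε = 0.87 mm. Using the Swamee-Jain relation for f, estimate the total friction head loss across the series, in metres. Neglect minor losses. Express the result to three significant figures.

H ≈ 6.52 m

Pipe 1: V = 1.077 m/s, Re = 2.56×10^5, ε/D = 1.62×10^-4, f = 0.01631, h_1 = f(L/D)V²/2g = 6.278 m
Pipe 2: V = 0.3166 m/s, Re = 1.39×10^5, ε/D = 0.00153, f = 0.02350, h_2 = f(L/D)V²/2g = 0.2402 m
Series → Q common, losses add: H = Σh = 6.518 m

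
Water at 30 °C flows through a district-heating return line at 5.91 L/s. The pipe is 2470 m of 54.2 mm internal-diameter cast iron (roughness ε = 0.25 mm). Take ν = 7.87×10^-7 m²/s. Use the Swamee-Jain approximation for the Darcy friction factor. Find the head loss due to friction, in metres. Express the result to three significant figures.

h_f ≈ 463 m

V = 4Q/(πD²) = 4·0.00591/(π·0.0542²) = 2.562 m/s
Re = VD/ν = 2.562·0.0542/7.87×10^-7 = 1.76×10^5 → turbulent
ε/D = 0.25/54.2 = 0.00461
Swamee-Jain: f = 0.03040
h_f = f(L/D)V²/(2g) = 0.03040·(2470/0.0542)·2.562²/(2·9.81) = 463.2 m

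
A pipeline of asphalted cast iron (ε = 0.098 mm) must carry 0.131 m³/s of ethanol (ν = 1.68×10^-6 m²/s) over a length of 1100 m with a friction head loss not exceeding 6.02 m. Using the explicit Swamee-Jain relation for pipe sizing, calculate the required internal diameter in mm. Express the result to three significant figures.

Swamee-Jain (Type III): D = 0.66·[ε^1.25·(LQ²/(gh_f))^4.75 + ν·Q^9.4·(L/(gh_f))^5.2]^0.04
LQ²/(gh_f) = 0.3196; L/(gh_f) = 18.63
Term 1 = ε^1.25·(…)^4.75 = 4.33×10^-8; Term 2 = ν·Q^9.4·(…)^5.2 = 3.41×10^-8
D = 0.66·(4.33×10^-8 + 3.41×10^-8)^0.04 = 0.3428 m = 343 mm
Check: V = 1.42 m/s, Re = 2.90×10^5, f = 0.01702, h_f = 5.60 m ≈ 6.02 m ✓

D ≈ 343 mm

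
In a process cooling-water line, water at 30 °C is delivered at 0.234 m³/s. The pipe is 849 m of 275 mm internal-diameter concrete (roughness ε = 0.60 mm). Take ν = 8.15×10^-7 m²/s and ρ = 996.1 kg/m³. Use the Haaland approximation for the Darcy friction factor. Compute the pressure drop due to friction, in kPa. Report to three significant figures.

V = 4Q/(πD²) = 4·0.234/(π·0.275²) = 3.940 m/s
Re = VD/ν = 3.940·0.275/8.15×10^-7 = 1.33×10^6 → turbulent
ε/D = 0.60/275 = 0.00218
Haaland: f = 0.02414
h_f = f(L/D)V²/(2g) = 0.02414·(849/0.275)·3.940²/(2·9.81) = 58.95 m
Δp = ρg·h_f = 996.1·9.81·58.95 = 576.0 kPa

Δp ≈ 576 kPa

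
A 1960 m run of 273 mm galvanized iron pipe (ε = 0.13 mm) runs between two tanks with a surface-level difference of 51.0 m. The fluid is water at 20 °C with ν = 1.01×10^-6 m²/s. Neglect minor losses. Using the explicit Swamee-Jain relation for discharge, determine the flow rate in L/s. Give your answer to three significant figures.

Q ≈ 167 L/s

Swamee-Jain (Type II): Q = -0.965·√(gD⁵h_f/L)·ln[ε/(3.7D) + √(3.17ν²L/(gD³h_f))]
√(gD⁵h_f/L) = √(9.81·0.273⁵·51.0/1960) = 0.01967
ε/(3.7D) = 1.29×10^-4; √(3.17ν²L/(gD³h_f)) = 2.50×10^-5
Q = -0.965·0.01967·ln(1.537×10^-4) = 0.1667 m³/s
Check: V = 2.85 m/s, Re = 7.70×10^5, f = 0.01729, h_f = 51.3 m ≈ 51.0 m ✓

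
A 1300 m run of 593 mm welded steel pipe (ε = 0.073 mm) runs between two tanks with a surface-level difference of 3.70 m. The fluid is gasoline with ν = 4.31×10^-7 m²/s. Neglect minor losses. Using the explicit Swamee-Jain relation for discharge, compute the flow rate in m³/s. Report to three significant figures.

Q ≈ 0.439 m³/s

Swamee-Jain (Type II): Q = -0.965·√(gD⁵h_f/L)·ln[ε/(3.7D) + √(3.17ν²L/(gD³h_f))]
√(gD⁵h_f/L) = √(9.81·0.593⁵·3.70/1300) = 0.04525
ε/(3.7D) = 3.33×10^-5; √(3.17ν²L/(gD³h_f)) = 1.01×10^-5
Q = -0.965·0.04525·ln(4.333×10^-5) = 0.4387 m³/s
Check: V = 1.59 m/s, Re = 2.19×10^6, f = 0.01321, h_f = 3.72 m ≈ 3.70 m ✓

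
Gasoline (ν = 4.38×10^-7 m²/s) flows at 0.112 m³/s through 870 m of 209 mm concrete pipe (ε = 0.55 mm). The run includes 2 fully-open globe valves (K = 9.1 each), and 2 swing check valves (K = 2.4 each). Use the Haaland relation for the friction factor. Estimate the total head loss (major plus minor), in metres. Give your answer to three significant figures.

V = 4Q/(πD²) = 3.265 m/s; V²/2g = 0.5432 m
Re = 1.56×10^6, ε/D = 0.00263 → f = 0.02536 (Haaland)
Major: h_f = f(L/D)·V²/2g = 0.02536·4163·0.5432 = 57.36 m
Minor: ΣK = 23.0; h_m = ΣK·V²/2g = 12.49 m
Total H_L = 57.36 + 12.49 = 69.85 m

H_L ≈ 69.8 m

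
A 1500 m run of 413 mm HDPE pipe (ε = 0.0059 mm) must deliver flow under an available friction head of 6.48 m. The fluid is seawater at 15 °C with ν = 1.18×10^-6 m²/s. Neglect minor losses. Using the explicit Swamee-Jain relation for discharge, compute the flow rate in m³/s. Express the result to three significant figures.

Q ≈ 0.219 m³/s

Swamee-Jain (Type II): Q = -0.965·√(gD⁵h_f/L)·ln[ε/(3.7D) + √(3.17ν²L/(gD³h_f))]
√(gD⁵h_f/L) = √(9.81·0.413⁵·6.48/1500) = 0.02257
ε/(3.7D) = 3.86×10^-6; √(3.17ν²L/(gD³h_f)) = 3.85×10^-5
Q = -0.965·0.02257·ln(4.231×10^-5) = 0.2193 m³/s
Check: V = 1.64 m/s, Re = 5.73×10^5, f = 0.01303, h_f = 6.46 m ≈ 6.48 m ✓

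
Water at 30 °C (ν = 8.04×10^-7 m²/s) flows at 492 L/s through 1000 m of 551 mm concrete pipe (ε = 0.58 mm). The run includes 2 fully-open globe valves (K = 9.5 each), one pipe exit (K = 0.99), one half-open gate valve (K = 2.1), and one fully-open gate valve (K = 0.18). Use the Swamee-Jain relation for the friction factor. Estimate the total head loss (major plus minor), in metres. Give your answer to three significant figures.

V = 4Q/(πD²) = 2.063 m/s; V²/2g = 0.2170 m
Re = 1.41×10^6, ε/D = 0.00105 → f = 0.02016 (Swamee-Jain)
Major: h_f = f(L/D)·V²/2g = 0.02016·1815·0.2170 = 7.941 m
Minor: ΣK = 22.3; h_m = ΣK·V²/2g = 4.832 m
Total H_L = 7.941 + 4.832 = 12.77 m

H_L ≈ 12.8 m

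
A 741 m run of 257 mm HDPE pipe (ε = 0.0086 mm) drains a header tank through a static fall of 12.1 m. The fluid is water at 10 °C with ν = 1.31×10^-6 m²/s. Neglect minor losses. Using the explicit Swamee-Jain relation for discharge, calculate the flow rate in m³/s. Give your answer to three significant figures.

Q ≈ 0.127 m³/s

Swamee-Jain (Type II): Q = -0.965·√(gD⁵h_f/L)·ln[ε/(3.7D) + √(3.17ν²L/(gD³h_f))]
√(gD⁵h_f/L) = √(9.81·0.257⁵·12.1/741) = 0.01340
ε/(3.7D) = 9.04×10^-6; √(3.17ν²L/(gD³h_f)) = 4.47×10^-5
Q = -0.965·0.01340·ln(5.377×10^-5) = 0.1271 m³/s
Check: V = 2.45 m/s, Re = 4.81×10^5, f = 0.01369, h_f = 12.1 m ≈ 12.1 m ✓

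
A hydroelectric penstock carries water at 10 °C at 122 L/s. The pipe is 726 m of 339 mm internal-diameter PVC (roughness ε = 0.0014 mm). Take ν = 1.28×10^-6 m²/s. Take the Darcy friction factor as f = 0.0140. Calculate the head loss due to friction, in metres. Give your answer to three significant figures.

V = 4Q/(πD²) = 4·0.122/(π·0.339²) = 1.352 m/s
h_f = f(L/D)V²/(2g) = 0.01400·(726/0.339)·1.352²/(2·9.81) = 2.792 m

h_f ≈ 2.79 m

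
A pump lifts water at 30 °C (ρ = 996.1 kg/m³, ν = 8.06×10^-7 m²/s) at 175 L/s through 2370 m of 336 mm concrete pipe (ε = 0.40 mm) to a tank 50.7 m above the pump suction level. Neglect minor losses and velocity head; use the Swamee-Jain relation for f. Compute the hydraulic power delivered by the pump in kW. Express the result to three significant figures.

V = 4Q/(πD²) = 1.974 m/s; Re = 8.23×10^5; ε/D = 0.00119; f = 0.02092
h_f = f(L/D)V²/2g = 29.29 m
Total head H = z + h_f = 50.7 + 29.29 = 79.99 m
P_hyd = ρgQH = 996.1·9.81·0.175·79.99 = 136.8 kW

P_hyd ≈ 137 kW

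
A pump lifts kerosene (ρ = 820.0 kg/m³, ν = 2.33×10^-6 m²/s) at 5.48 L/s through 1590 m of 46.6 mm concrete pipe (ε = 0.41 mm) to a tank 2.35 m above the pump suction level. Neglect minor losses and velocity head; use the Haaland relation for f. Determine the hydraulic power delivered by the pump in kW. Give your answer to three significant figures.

P_hyd ≈ 29.6 kW

V = 4Q/(πD²) = 3.213 m/s; Re = 6.43×10^4; ε/D = 0.00880; f = 0.03732
h_f = f(L/D)V²/2g = 670.0 m
Total head H = z + h_f = 2.35 + 670.0 = 672.3 m
P_hyd = ρgQH = 820.0·9.81·0.00548·672.3 = 29.64 kW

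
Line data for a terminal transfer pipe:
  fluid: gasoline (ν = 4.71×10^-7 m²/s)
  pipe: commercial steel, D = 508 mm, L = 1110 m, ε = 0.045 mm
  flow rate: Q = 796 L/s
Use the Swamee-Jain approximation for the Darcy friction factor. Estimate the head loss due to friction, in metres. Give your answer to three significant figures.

h_f ≈ 21.0 m

V = 4Q/(πD²) = 4·0.796/(π·0.508²) = 3.927 m/s
Re = VD/ν = 3.927·0.508/4.71×10^-7 = 4.24×10^6 → turbulent
ε/D = 0.045/508 = 8.86×10^-5
Swamee-Jain: f = 0.01223
h_f = f(L/D)V²/(2g) = 0.01223·(1110/0.508)·3.927²/(2·9.81) = 21.02 m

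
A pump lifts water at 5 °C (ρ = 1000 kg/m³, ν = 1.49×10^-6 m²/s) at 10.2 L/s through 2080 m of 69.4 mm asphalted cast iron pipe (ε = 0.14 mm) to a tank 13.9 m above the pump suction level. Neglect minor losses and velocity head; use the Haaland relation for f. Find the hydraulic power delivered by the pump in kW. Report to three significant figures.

V = 4Q/(πD²) = 2.696 m/s; Re = 1.26×10^5; ε/D = 0.00202; f = 0.02474
h_f = f(L/D)V²/2g = 274.7 m
Total head H = z + h_f = 13.9 + 274.7 = 288.6 m
P_hyd = ρgQH = 1000·9.81·0.0102·288.6 = 28.88 kW

P_hyd ≈ 28.9 kW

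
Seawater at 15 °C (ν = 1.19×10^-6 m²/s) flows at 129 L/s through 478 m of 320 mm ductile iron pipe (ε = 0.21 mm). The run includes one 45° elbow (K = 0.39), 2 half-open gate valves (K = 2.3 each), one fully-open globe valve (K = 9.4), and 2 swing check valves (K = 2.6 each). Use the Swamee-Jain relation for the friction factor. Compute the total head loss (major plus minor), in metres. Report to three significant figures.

H_L ≈ 6.25 m

V = 4Q/(πD²) = 1.604 m/s; V²/2g = 0.1311 m
Re = 4.31×10^5, ε/D = 6.56×10^-4 → f = 0.01881 (Swamee-Jain)
Major: h_f = f(L/D)·V²/2g = 0.01881·1494·0.1311 = 3.684 m
Minor: ΣK = 19.6; h_m = ΣK·V²/2g = 2.569 m
Total H_L = 3.684 + 2.569 = 6.253 m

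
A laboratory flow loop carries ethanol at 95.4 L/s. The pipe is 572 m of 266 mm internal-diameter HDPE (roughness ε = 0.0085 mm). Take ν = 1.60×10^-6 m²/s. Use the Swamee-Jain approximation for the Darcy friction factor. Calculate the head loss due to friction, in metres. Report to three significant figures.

h_f ≈ 4.80 m

V = 4Q/(πD²) = 4·0.0954/(π·0.266²) = 1.717 m/s
Re = VD/ν = 1.717·0.266/1.60×10^-6 = 2.85×10^5 → turbulent
ε/D = 0.0085/266 = 3.20×10^-5
Swamee-Jain: f = 0.01487
h_f = f(L/D)V²/(2g) = 0.01487·(572/0.266)·1.717²/(2·9.81) = 4.802 m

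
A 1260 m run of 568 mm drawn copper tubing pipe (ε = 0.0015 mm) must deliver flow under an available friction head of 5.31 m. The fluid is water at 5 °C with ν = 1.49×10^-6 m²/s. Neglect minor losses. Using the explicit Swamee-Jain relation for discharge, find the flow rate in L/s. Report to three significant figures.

Swamee-Jain (Type II): Q = -0.965·√(gD⁵h_f/L)·ln[ε/(3.7D) + √(3.17ν²L/(gD³h_f))]
√(gD⁵h_f/L) = √(9.81·0.568⁵·5.31/1260) = 0.04944
ε/(3.7D) = 7.14×10^-7; √(3.17ν²L/(gD³h_f)) = 3.05×10^-5
Q = -0.965·0.04944·ln(3.119×10^-5) = 0.4950 m³/s
Check: V = 1.95 m/s, Re = 7.45×10^5, f = 0.01226, h_f = 5.29 m ≈ 5.31 m ✓

Q ≈ 495 L/s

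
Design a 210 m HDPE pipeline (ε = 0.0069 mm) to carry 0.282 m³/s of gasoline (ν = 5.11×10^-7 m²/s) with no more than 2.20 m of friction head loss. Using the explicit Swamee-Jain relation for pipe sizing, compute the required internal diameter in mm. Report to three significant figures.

D ≈ 372 mm

Swamee-Jain (Type III): D = 0.66·[ε^1.25·(LQ²/(gh_f))^4.75 + ν·Q^9.4·(L/(gh_f))^5.2]^0.04
LQ²/(gh_f) = 0.7738; L/(gh_f) = 9.730
Term 1 = ε^1.25·(…)^4.75 = 1.05×10^-7; Term 2 = ν·Q^9.4·(…)^5.2 = 4.78×10^-7
D = 0.66·(1.05×10^-7 + 4.78×10^-7)^0.04 = 0.3717 m = 372 mm
Check: V = 2.60 m/s, Re = 1.89×10^6, f = 0.01109, h_f = 2.16 m ≈ 2.20 m ✓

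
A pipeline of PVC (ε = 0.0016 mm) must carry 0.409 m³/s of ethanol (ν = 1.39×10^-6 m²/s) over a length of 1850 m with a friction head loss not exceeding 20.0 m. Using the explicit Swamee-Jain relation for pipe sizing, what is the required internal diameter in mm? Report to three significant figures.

D ≈ 439 mm

Swamee-Jain (Type III): D = 0.66·[ε^1.25·(LQ²/(gh_f))^4.75 + ν·Q^9.4·(L/(gh_f))^5.2]^0.04
LQ²/(gh_f) = 1.577; L/(gh_f) = 9.429
Term 1 = ε^1.25·(…)^4.75 = 4.96×10^-7; Term 2 = ν·Q^9.4·(…)^5.2 = 3.63×10^-5
D = 0.66·(4.96×10^-7 + 3.63×10^-5)^0.04 = 0.4387 m = 439 mm
Check: V = 2.71 m/s, Re = 8.54×10^5, f = 0.01200, h_f = 18.9 m ≈ 20.0 m ✓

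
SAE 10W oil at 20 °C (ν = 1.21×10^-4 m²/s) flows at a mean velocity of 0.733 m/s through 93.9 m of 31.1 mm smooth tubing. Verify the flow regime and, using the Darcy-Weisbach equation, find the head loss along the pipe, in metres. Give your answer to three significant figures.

h_f ≈ 28.1 m

Re = VD/ν = 0.733·0.03110/1.21×10^-4 = 188 → laminar (Re < 2300)
f = 64/Re = 0.3397
h_f = f(L/D)V²/(2g) = 0.3397·(93.9/0.03110)·0.733²/(2·9.81) = 28.09 m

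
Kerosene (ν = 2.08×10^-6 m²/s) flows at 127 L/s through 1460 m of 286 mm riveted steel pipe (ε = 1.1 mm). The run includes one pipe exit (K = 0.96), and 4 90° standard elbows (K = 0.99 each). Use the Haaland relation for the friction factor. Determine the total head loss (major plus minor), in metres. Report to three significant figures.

H_L ≈ 30.0 m

V = 4Q/(πD²) = 1.977 m/s; V²/2g = 0.1992 m
Re = 2.72×10^5, ε/D = 0.00385 → f = 0.02853 (Haaland)
Major: h_f = f(L/D)·V²/2g = 0.02853·5105·0.1992 = 29.01 m
Minor: ΣK = 4.92; h_m = ΣK·V²/2g = 0.9800 m
Total H_L = 29.01 + 0.9800 = 29.99 m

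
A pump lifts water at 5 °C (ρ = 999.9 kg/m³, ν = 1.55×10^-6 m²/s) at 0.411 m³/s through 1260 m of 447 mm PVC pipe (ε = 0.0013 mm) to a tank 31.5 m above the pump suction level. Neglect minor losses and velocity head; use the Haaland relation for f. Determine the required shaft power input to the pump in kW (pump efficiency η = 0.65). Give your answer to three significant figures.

V = 4Q/(πD²) = 2.619 m/s; Re = 7.55×10^5; ε/D = 2.91×10^-6; f = 0.01219
h_f = f(L/D)V²/2g = 12.01 m
Total head H = z + h_f = 31.5 + 12.01 = 43.51 m
P_hyd = ρgQH = 999.9·9.81·0.411·43.51 = 175.4 kW
P_shaft = P_hyd/η = 175.4/0.65 = 269.9 kW

P_shaft ≈ 270 kW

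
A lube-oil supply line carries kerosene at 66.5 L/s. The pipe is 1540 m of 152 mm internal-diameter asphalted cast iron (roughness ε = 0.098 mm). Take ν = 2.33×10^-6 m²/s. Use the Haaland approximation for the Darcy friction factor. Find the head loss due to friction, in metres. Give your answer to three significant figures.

V = 4Q/(πD²) = 4·0.0665/(π·0.152²) = 3.665 m/s
Re = VD/ν = 3.665·0.152/2.33×10^-6 = 2.39×10^5 → turbulent
ε/D = 0.098/152 = 6.45×10^-4
Haaland: f = 0.01913
h_f = f(L/D)V²/(2g) = 0.01913·(1540/0.152)·3.665²/(2·9.81) = 132.6 m

h_f ≈ 133 m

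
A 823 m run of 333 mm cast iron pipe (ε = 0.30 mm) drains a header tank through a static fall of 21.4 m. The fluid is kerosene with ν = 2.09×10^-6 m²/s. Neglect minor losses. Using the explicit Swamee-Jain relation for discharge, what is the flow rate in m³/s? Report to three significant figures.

Swamee-Jain (Type II): Q = -0.965·√(gD⁵h_f/L)·ln[ε/(3.7D) + √(3.17ν²L/(gD³h_f))]
√(gD⁵h_f/L) = √(9.81·0.333⁵·21.4/823) = 0.03232
ε/(3.7D) = 2.43×10^-4; √(3.17ν²L/(gD³h_f)) = 3.83×10^-5
Q = -0.965·0.03232·ln(2.818×10^-4) = 0.2549 m³/s
Check: V = 2.93 m/s, Re = 4.66×10^5, f = 0.01996, h_f = 21.5 m ≈ 21.4 m ✓

Q ≈ 0.255 m³/s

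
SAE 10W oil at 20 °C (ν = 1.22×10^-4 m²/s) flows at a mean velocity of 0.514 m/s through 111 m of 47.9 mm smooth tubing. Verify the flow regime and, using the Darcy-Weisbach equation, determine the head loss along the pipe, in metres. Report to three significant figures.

Re = VD/ν = 0.514·0.04790/1.22×10^-4 = 202 → laminar (Re < 2300)
f = 64/Re = 0.3171
h_f = f(L/D)V²/(2g) = 0.3171·(111/0.04790)·0.514²/(2·9.81) = 9.896 m

h_f ≈ 9.90 m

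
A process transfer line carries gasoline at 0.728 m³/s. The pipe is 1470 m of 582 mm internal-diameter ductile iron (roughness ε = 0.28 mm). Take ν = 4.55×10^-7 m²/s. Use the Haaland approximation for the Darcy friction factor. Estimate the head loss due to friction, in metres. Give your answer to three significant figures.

V = 4Q/(πD²) = 4·0.728/(π·0.582²) = 2.737 m/s
Re = VD/ν = 2.737·0.582/4.55×10^-7 = 3.50×10^6 → turbulent
ε/D = 0.28/582 = 4.81×10^-4
Haaland: f = 0.01672
h_f = f(L/D)V²/(2g) = 0.01672·(1470/0.582)·2.737²/(2·9.81) = 16.12 m

h_f ≈ 16.1 m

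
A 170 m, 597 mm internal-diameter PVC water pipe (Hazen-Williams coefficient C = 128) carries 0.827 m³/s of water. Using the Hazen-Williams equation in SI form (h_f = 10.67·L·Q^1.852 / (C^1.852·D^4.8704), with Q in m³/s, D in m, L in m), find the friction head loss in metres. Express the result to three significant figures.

h_f = 10.67·170·0.827^1.852 / (128^1.852·0.597^4.8704) = 1.970 m

h_f ≈ 1.97 m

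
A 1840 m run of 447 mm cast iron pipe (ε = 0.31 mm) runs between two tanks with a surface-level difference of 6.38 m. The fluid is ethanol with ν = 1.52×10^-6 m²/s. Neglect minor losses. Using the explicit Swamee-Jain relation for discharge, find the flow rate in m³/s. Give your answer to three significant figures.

Q ≈ 0.199 m³/s

Swamee-Jain (Type II): Q = -0.965·√(gD⁵h_f/L)·ln[ε/(3.7D) + √(3.17ν²L/(gD³h_f))]
√(gD⁵h_f/L) = √(9.81·0.447⁵·6.38/1840) = 0.02464
ε/(3.7D) = 1.87×10^-4; √(3.17ν²L/(gD³h_f)) = 4.91×10^-5
Q = -0.965·0.02464·ln(2.365×10^-4) = 0.1985 m³/s
Check: V = 1.26 m/s, Re = 3.72×10^5, f = 0.01914, h_f = 6.43 m ≈ 6.38 m ✓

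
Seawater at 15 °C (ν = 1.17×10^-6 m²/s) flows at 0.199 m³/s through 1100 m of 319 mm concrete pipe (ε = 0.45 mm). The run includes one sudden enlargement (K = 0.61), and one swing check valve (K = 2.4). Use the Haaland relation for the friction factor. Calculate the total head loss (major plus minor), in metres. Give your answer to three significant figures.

V = 4Q/(πD²) = 2.490 m/s; V²/2g = 0.3160 m
Re = 6.79×10^5, ε/D = 0.00141 → f = 0.02174 (Haaland)
Major: h_f = f(L/D)·V²/2g = 0.02174·3448·0.3160 = 23.68 m
Minor: ΣK = 3.01; h_m = ΣK·V²/2g = 0.9511 m
Total H_L = 23.68 + 0.9511 = 24.64 m

H_L ≈ 24.6 m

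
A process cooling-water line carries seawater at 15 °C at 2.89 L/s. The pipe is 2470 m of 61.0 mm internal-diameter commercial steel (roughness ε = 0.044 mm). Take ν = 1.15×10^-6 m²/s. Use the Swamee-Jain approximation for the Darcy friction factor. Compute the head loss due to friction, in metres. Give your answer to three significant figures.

h_f ≈ 46.8 m

V = 4Q/(πD²) = 4·0.00289/(π·0.0610²) = 0.9889 m/s
Re = VD/ν = 0.9889·0.0610/1.15×10^-6 = 5.25×10^4 → turbulent
ε/D = 0.044/61.0 = 7.21×10^-4
Swamee-Jain: f = 0.02317
h_f = f(L/D)V²/(2g) = 0.02317·(2470/0.0610)·0.9889²/(2·9.81) = 46.77 m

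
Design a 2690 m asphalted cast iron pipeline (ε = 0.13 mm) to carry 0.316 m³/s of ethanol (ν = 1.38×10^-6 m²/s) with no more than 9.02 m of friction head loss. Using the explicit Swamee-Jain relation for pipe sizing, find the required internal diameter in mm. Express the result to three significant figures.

Swamee-Jain (Type III): D = 0.66·[ε^1.25·(LQ²/(gh_f))^4.75 + ν·Q^9.4·(L/(gh_f))^5.2]^0.04
LQ²/(gh_f) = 3.036; L/(gh_f) = 30.40
Term 1 = ε^1.25·(…)^4.75 = 0.00271; Term 2 = ν·Q^9.4·(…)^5.2 = 0.00141
D = 0.66·(0.00271 + 0.00141)^0.04 = 0.5298 m = 530 mm
Check: V = 1.43 m/s, Re = 5.50×10^5, f = 0.01581, h_f = 8.40 m ≈ 9.02 m ✓

D ≈ 530 mm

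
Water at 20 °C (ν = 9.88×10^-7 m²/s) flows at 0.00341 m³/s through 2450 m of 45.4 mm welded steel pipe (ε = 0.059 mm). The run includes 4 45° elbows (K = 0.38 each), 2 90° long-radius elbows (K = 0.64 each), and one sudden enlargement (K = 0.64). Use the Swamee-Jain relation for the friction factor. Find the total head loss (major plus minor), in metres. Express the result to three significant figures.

V = 4Q/(πD²) = 2.106 m/s; V²/2g = 0.2262 m
Re = 9.68×10^4, ε/D = 0.00130 → f = 0.02339 (Swamee-Jain)
Major: h_f = f(L/D)·V²/2g = 0.02339·53965·0.2262 = 285.5 m
Minor: ΣK = 3.44; h_m = ΣK·V²/2g = 0.7780 m
Total H_L = 285.5 + 0.7780 = 286.3 m

H_L ≈ 286 m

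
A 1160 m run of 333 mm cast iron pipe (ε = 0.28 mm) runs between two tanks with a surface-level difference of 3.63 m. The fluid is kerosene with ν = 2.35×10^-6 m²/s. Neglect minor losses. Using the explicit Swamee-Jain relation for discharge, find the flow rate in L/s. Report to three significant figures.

Q ≈ 86.0 L/s

Swamee-Jain (Type II): Q = -0.965·√(gD⁵h_f/L)·ln[ε/(3.7D) + √(3.17ν²L/(gD³h_f))]
√(gD⁵h_f/L) = √(9.81·0.333⁵·3.63/1160) = 0.01121
ε/(3.7D) = 2.27×10^-4; √(3.17ν²L/(gD³h_f)) = 1.24×10^-4
Q = -0.965·0.01121·ln(3.515×10^-4) = 0.08605 m³/s
Check: V = 0.988 m/s, Re = 1.40×10^5, f = 0.02110, h_f = 3.66 m ≈ 3.63 m ✓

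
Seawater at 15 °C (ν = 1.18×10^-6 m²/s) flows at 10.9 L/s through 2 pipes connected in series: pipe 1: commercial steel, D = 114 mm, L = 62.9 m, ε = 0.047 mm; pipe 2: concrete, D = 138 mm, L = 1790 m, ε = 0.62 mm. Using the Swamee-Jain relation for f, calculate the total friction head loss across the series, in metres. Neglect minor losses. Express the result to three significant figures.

H ≈ 11.5 m

Pipe 1: V = 1.068 m/s, Re = 1.03×10^5, ε/D = 4.12×10^-4, f = 0.01994, h_1 = f(L/D)V²/2g = 0.6395 m
Pipe 2: V = 0.7287 m/s, Re = 8.52×10^4, ε/D = 0.00449, f = 0.03085, h_2 = f(L/D)V²/2g = 10.83 m
Series → Q common, losses add: H = Σh = 11.47 m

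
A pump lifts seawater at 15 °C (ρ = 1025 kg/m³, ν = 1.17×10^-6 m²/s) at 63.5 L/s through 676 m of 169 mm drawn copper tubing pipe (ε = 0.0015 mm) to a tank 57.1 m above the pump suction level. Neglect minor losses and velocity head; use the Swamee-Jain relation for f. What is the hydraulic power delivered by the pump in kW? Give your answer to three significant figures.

V = 4Q/(πD²) = 2.831 m/s; Re = 4.09×10^5; ε/D = 8.88×10^-6; f = 0.01370
h_f = f(L/D)V²/2g = 22.38 m
Total head H = z + h_f = 57.1 + 22.38 = 79.48 m
P_hyd = ρgQH = 1025·9.81·0.0635·79.48 = 50.75 kW

P_hyd ≈ 50.8 kW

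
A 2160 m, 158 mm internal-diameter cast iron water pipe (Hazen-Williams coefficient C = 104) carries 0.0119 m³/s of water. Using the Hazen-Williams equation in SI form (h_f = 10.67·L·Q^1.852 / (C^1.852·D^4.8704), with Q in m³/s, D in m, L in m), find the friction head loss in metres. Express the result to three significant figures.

h_f = 10.67·2160·0.0119^1.852 / (104^1.852·0.158^4.8704) = 9.244 m

h_f ≈ 9.24 m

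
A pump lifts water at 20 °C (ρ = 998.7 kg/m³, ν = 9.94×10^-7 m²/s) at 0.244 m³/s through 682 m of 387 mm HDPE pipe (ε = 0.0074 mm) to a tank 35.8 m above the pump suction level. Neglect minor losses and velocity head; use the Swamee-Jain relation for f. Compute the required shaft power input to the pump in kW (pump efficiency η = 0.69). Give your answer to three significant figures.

P_shaft ≈ 141 kW

V = 4Q/(πD²) = 2.074 m/s; Re = 8.08×10^5; ε/D = 1.91×10^-5; f = 0.01244
h_f = f(L/D)V²/2g = 4.807 m
Total head H = z + h_f = 35.8 + 4.807 = 40.61 m
P_hyd = ρgQH = 998.7·9.81·0.244·40.61 = 97.07 kW
P_shaft = P_hyd/η = 97.07/0.69 = 140.7 kW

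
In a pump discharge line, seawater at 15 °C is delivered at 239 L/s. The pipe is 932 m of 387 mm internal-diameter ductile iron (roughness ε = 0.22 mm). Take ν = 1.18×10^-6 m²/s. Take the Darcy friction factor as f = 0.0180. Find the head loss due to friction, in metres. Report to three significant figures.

V = 4Q/(πD²) = 4·0.239/(π·0.387²) = 2.032 m/s
h_f = f(L/D)V²/(2g) = 0.01800·(932/0.387)·2.032²/(2·9.81) = 9.121 m

h_f ≈ 9.12 m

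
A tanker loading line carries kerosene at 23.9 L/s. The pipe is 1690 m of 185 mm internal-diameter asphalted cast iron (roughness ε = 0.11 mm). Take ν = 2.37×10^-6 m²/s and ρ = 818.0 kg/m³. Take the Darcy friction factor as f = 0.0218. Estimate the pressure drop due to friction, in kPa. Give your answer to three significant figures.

Δp ≈ 64.4 kPa

V = 4Q/(πD²) = 4·0.0239/(π·0.185²) = 0.8891 m/s
h_f = f(L/D)V²/(2g) = 0.02180·(1690/0.185)·0.8891²/(2·9.81) = 8.024 m
Δp = ρg·h_f = 818.0·9.81·8.024 = 64.39 kPa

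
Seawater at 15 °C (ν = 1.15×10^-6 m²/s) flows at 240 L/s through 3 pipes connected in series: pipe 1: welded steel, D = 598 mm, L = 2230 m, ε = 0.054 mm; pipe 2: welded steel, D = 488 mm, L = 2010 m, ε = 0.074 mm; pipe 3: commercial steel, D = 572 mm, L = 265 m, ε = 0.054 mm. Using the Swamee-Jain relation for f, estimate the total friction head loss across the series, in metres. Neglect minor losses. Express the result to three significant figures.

H ≈ 7.47 m

Pipe 1: V = 0.8545 m/s, Re = 4.44×10^5, ε/D = 9.03×10^-5, f = 0.01456, h_1 = f(L/D)V²/2g = 2.021 m
Pipe 2: V = 1.283 m/s, Re = 5.45×10^5, ε/D = 1.52×10^-4, f = 0.01491, h_2 = f(L/D)V²/2g = 5.155 m
Pipe 3: V = 0.9340 m/s, Re = 4.65×10^5, ε/D = 9.44×10^-5, f = 0.01453, h_3 = f(L/D)V²/2g = 0.2992 m
Series → Q common, losses add: H = Σh = 7.475 m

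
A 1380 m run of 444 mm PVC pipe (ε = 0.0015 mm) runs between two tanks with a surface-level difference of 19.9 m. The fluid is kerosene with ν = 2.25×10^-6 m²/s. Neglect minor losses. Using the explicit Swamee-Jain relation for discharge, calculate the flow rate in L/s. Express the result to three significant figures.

Swamee-Jain (Type II): Q = -0.965·√(gD⁵h_f/L)·ln[ε/(3.7D) + √(3.17ν²L/(gD³h_f))]
√(gD⁵h_f/L) = √(9.81·0.444⁵·19.9/1380) = 0.04941
ε/(3.7D) = 9.13×10^-7; √(3.17ν²L/(gD³h_f)) = 3.60×10^-5
Q = -0.965·0.04941·ln(3.691×10^-5) = 0.4866 m³/s
Check: V = 3.14 m/s, Re = 6.20×10^5, f = 0.01266, h_f = 19.8 m ≈ 19.9 m ✓

Q ≈ 487 L/s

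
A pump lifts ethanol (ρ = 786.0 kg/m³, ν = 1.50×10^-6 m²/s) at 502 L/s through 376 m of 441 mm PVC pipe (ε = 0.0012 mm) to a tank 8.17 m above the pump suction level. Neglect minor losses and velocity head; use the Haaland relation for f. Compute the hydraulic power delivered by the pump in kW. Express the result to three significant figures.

P_hyd ≈ 52.9 kW

V = 4Q/(πD²) = 3.287 m/s; Re = 9.66×10^5; ε/D = 2.72×10^-6; f = 0.01170
h_f = f(L/D)V²/2g = 5.490 m
Total head H = z + h_f = 8.17 + 5.490 = 13.66 m
P_hyd = ρgQH = 786.0·9.81·0.502·13.66 = 52.87 kW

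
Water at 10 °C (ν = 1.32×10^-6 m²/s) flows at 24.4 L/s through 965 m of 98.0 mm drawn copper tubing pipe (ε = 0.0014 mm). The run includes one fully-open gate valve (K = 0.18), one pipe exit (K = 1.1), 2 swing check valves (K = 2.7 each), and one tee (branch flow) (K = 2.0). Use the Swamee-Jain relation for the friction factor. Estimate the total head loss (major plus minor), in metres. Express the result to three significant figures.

H_L ≈ 84.1 m

V = 4Q/(πD²) = 3.235 m/s; V²/2g = 0.5333 m
Re = 2.40×10^5, ε/D = 1.43×10^-5 → f = 0.01514 (Swamee-Jain)
Major: h_f = f(L/D)·V²/2g = 0.01514·9847·0.5333 = 79.51 m
Minor: ΣK = 8.68; h_m = ΣK·V²/2g = 4.629 m
Total H_L = 79.51 + 4.629 = 84.14 m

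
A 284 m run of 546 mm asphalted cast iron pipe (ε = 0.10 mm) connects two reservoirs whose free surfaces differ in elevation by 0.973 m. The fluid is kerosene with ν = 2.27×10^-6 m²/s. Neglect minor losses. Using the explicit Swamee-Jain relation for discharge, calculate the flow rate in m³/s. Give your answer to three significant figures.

Swamee-Jain (Type II): Q = -0.965·√(gD⁵h_f/L)·ln[ε/(3.7D) + √(3.17ν²L/(gD³h_f))]
√(gD⁵h_f/L) = √(9.81·0.546⁵·0.973/284) = 0.04038
ε/(3.7D) = 4.95×10^-5; √(3.17ν²L/(gD³h_f)) = 5.46×10^-5
Q = -0.965·0.04038·ln(1.041×10^-4) = 0.3574 m³/s
Check: V = 1.53 m/s, Re = 3.67×10^5, f = 0.01582, h_f = 0.977 m ≈ 0.973 m ✓

Q ≈ 0.357 m³/s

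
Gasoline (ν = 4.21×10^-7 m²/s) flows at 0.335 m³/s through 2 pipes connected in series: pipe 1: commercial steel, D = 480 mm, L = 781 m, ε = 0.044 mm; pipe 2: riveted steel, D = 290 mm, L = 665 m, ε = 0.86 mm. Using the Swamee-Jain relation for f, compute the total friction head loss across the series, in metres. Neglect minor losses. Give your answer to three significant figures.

Pipe 1: V = 1.851 m/s, Re = 2.11×10^6, ε/D = 9.17×10^-5, f = 0.01269, h_1 = f(L/D)V²/2g = 3.607 m
Pipe 2: V = 5.072 m/s, Re = 3.49×10^6, ε/D = 0.00297, f = 0.02615, h_2 = f(L/D)V²/2g = 78.61 m
Series → Q common, losses add: H = Σh = 82.22 m

H ≈ 82.2 m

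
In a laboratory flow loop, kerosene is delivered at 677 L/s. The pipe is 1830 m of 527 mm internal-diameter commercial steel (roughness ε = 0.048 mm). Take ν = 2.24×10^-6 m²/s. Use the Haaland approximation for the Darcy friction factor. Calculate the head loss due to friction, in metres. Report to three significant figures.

h_f ≈ 23.2 m

V = 4Q/(πD²) = 4·0.677/(π·0.527²) = 3.104 m/s
Re = VD/ν = 3.104·0.527/2.24×10^-6 = 7.30×10^5 → turbulent
ε/D = 0.048/527 = 9.11×10^-5
Haaland: f = 0.01358
h_f = f(L/D)V²/(2g) = 0.01358·(1830/0.527)·3.104²/(2·9.81) = 23.16 m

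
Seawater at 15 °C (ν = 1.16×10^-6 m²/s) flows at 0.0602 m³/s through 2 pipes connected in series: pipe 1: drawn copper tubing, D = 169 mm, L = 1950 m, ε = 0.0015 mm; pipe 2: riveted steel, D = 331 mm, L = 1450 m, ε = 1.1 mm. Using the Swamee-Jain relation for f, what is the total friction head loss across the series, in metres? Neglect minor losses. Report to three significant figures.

Pipe 1: V = 2.684 m/s, Re = 3.91×10^5, ε/D = 8.88×10^-6, f = 0.01381, h_1 = f(L/D)V²/2g = 58.49 m
Pipe 2: V = 0.6996 m/s, Re = 2.00×10^5, ε/D = 0.00332, f = 0.02774, h_2 = f(L/D)V²/2g = 3.032 m
Series → Q common, losses add: H = Σh = 61.52 m

H ≈ 61.5 m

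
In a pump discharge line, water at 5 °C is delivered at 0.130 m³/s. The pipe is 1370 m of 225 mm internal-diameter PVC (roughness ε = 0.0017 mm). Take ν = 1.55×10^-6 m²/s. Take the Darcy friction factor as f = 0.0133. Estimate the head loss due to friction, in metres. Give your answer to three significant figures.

h_f ≈ 44.1 m

V = 4Q/(πD²) = 4·0.130/(π·0.225²) = 3.270 m/s
h_f = f(L/D)V²/(2g) = 0.01330·(1370/0.225)·3.270²/(2·9.81) = 44.12 m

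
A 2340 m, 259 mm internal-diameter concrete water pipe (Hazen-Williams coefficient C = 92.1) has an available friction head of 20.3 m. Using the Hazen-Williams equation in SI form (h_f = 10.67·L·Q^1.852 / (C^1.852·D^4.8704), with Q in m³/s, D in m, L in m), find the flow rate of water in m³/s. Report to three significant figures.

Q ≈ 0.0566 m³/s

Rearranging: Q = [h_f·C^1.852·D^4.8704 / (10.67·L)]^(1/1.852)
Q = [20.3·92.1^1.852·0.259^4.8704 / (10.67·2340)]^0.540 = 0.05662 m³/s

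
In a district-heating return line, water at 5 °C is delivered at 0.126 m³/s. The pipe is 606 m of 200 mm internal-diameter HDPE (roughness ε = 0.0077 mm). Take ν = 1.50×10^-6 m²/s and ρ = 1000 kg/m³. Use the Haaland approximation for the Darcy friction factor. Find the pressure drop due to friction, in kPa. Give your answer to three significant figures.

Δp ≈ 326 kPa

V = 4Q/(πD²) = 4·0.126/(π·0.200²) = 4.011 m/s
Re = VD/ν = 4.011·0.200/1.50×10^-6 = 5.35×10^5 → turbulent
ε/D = 0.0077/200 = 3.85×10^-5
Haaland: f = 0.01340
h_f = f(L/D)V²/(2g) = 0.01340·(606/0.200)·4.011²/(2·9.81) = 33.28 m
Δp = ρg·h_f = 1000·9.81·33.28 = 326.5 kPa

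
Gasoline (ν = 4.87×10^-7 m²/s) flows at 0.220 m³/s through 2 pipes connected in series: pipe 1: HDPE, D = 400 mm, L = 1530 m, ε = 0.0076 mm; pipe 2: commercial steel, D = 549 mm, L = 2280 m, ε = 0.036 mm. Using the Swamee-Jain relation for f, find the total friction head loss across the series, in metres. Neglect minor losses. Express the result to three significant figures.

Pipe 1: V = 1.751 m/s, Re = 1.44×10^6, ε/D = 1.90×10^-5, f = 0.01149, h_1 = f(L/D)V²/2g = 6.864 m
Pipe 2: V = 0.9294 m/s, Re = 1.05×10^6, ε/D = 6.56×10^-5, f = 0.01290, h_2 = f(L/D)V²/2g = 2.359 m
Series → Q common, losses add: H = Σh = 9.222 m

H ≈ 9.22 m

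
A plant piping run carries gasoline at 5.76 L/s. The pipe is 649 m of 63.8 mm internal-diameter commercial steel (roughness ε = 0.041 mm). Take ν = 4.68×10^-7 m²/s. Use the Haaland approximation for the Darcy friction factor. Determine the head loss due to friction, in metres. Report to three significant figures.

V = 4Q/(πD²) = 4·0.00576/(π·0.0638²) = 1.802 m/s
Re = VD/ν = 1.802·0.0638/4.68×10^-7 = 2.46×10^5 → turbulent
ε/D = 0.041/63.8 = 6.43×10^-4
Haaland: f = 0.01908
h_f = f(L/D)V²/(2g) = 0.01908·(649/0.0638)·1.802²/(2·9.81) = 32.12 m

h_f ≈ 32.1 m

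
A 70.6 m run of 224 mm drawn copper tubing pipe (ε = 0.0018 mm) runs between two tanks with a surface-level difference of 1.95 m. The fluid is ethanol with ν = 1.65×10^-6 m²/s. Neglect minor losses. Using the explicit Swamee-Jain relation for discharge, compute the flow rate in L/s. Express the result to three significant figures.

Swamee-Jain (Type II): Q = -0.965·√(gD⁵h_f/L)·ln[ε/(3.7D) + √(3.17ν²L/(gD³h_f))]
√(gD⁵h_f/L) = √(9.81·0.224⁵·1.95/70.6) = 0.01236
ε/(3.7D) = 2.17×10^-6; √(3.17ν²L/(gD³h_f)) = 5.32×10^-5
Q = -0.965·0.01236·ln(5.541×10^-5) = 0.1169 m³/s
Check: V = 2.97 m/s, Re = 4.03×10^5, f = 0.01373, h_f = 1.94 m ≈ 1.95 m ✓

Q ≈ 117 L/s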